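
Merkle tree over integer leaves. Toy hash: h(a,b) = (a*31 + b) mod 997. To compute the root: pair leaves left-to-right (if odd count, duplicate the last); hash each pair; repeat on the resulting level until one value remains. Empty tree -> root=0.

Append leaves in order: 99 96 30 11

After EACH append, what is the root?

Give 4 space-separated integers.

Answer: 99 174 372 353

Derivation:
After append 99 (leaves=[99]):
  L0: [99]
  root=99
After append 96 (leaves=[99, 96]):
  L0: [99, 96]
  L1: h(99,96)=(99*31+96)%997=174 -> [174]
  root=174
After append 30 (leaves=[99, 96, 30]):
  L0: [99, 96, 30]
  L1: h(99,96)=(99*31+96)%997=174 h(30,30)=(30*31+30)%997=960 -> [174, 960]
  L2: h(174,960)=(174*31+960)%997=372 -> [372]
  root=372
After append 11 (leaves=[99, 96, 30, 11]):
  L0: [99, 96, 30, 11]
  L1: h(99,96)=(99*31+96)%997=174 h(30,11)=(30*31+11)%997=941 -> [174, 941]
  L2: h(174,941)=(174*31+941)%997=353 -> [353]
  root=353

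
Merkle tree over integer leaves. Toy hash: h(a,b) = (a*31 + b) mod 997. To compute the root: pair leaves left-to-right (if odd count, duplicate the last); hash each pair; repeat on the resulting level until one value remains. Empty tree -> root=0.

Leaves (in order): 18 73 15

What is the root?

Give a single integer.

Answer: 101

Derivation:
L0: [18, 73, 15]
L1: h(18,73)=(18*31+73)%997=631 h(15,15)=(15*31+15)%997=480 -> [631, 480]
L2: h(631,480)=(631*31+480)%997=101 -> [101]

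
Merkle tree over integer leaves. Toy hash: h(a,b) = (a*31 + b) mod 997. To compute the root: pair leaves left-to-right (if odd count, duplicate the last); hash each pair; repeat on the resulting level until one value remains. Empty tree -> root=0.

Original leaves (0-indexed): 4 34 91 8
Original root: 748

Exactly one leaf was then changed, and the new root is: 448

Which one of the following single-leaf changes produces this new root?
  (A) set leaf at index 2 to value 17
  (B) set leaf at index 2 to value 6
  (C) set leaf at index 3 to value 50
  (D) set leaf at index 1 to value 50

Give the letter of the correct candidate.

Original leaves: [4, 34, 91, 8]
Target new root: 448
Try each candidate change and compute the resulting root:
Candidate A: set leaf[2] = 17 -> leaves = [4, 34, 17, 8]
  L0: [4, 34, 17, 8]
  L1: h(4,34)=(4*31+34)%997=158 h(17,8)=(17*31+8)%997=535 -> [158, 535]
  L2: h(158,535)=(158*31+535)%997=448 -> [448]
  root = 448 == target 448  ** MATCH **
Candidate B: set leaf[2] = 6 -> leaves = [4, 34, 6, 8]
  L0: [4, 34, 6, 8]
  L1: h(4,34)=(4*31+34)%997=158 h(6,8)=(6*31+8)%997=194 -> [158, 194]
  L2: h(158,194)=(158*31+194)%997=107 -> [107]
  root = 107 != target 448
Candidate C: set leaf[3] = 50 -> leaves = [4, 34, 91, 50]
  L0: [4, 34, 91, 50]
  L1: h(4,34)=(4*31+34)%997=158 h(91,50)=(91*31+50)%997=877 -> [158, 877]
  L2: h(158,877)=(158*31+877)%997=790 -> [790]
  root = 790 != target 448
Candidate D: set leaf[1] = 50 -> leaves = [4, 50, 91, 8]
  L0: [4, 50, 91, 8]
  L1: h(4,50)=(4*31+50)%997=174 h(91,8)=(91*31+8)%997=835 -> [174, 835]
  L2: h(174,835)=(174*31+835)%997=247 -> [247]
  root = 247 != target 448
Candidate A produces the target root.

Answer: A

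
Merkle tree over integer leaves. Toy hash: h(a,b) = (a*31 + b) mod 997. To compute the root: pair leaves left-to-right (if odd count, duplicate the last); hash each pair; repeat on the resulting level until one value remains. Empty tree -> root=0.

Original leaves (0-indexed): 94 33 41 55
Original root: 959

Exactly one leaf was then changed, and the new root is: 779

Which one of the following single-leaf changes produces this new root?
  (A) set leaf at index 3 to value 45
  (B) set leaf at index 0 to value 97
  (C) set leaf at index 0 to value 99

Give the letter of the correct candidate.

Original leaves: [94, 33, 41, 55]
Target new root: 779
Try each candidate change and compute the resulting root:
Candidate A: set leaf[3] = 45 -> leaves = [94, 33, 41, 45]
  L0: [94, 33, 41, 45]
  L1: h(94,33)=(94*31+33)%997=953 h(41,45)=(41*31+45)%997=319 -> [953, 319]
  L2: h(953,319)=(953*31+319)%997=949 -> [949]
  root = 949 != target 779
Candidate B: set leaf[0] = 97 -> leaves = [97, 33, 41, 55]
  L0: [97, 33, 41, 55]
  L1: h(97,33)=(97*31+33)%997=49 h(41,55)=(41*31+55)%997=329 -> [49, 329]
  L2: h(49,329)=(49*31+329)%997=851 -> [851]
  root = 851 != target 779
Candidate C: set leaf[0] = 99 -> leaves = [99, 33, 41, 55]
  L0: [99, 33, 41, 55]
  L1: h(99,33)=(99*31+33)%997=111 h(41,55)=(41*31+55)%997=329 -> [111, 329]
  L2: h(111,329)=(111*31+329)%997=779 -> [779]
  root = 779 == target 779  ** MATCH **
Candidate C produces the target root.

Answer: C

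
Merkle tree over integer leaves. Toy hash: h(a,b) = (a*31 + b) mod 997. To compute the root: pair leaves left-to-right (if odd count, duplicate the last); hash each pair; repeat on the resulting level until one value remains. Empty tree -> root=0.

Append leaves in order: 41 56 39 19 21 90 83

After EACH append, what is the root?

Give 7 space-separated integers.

Answer: 41 330 511 491 833 50 968

Derivation:
After append 41 (leaves=[41]):
  L0: [41]
  root=41
After append 56 (leaves=[41, 56]):
  L0: [41, 56]
  L1: h(41,56)=(41*31+56)%997=330 -> [330]
  root=330
After append 39 (leaves=[41, 56, 39]):
  L0: [41, 56, 39]
  L1: h(41,56)=(41*31+56)%997=330 h(39,39)=(39*31+39)%997=251 -> [330, 251]
  L2: h(330,251)=(330*31+251)%997=511 -> [511]
  root=511
After append 19 (leaves=[41, 56, 39, 19]):
  L0: [41, 56, 39, 19]
  L1: h(41,56)=(41*31+56)%997=330 h(39,19)=(39*31+19)%997=231 -> [330, 231]
  L2: h(330,231)=(330*31+231)%997=491 -> [491]
  root=491
After append 21 (leaves=[41, 56, 39, 19, 21]):
  L0: [41, 56, 39, 19, 21]
  L1: h(41,56)=(41*31+56)%997=330 h(39,19)=(39*31+19)%997=231 h(21,21)=(21*31+21)%997=672 -> [330, 231, 672]
  L2: h(330,231)=(330*31+231)%997=491 h(672,672)=(672*31+672)%997=567 -> [491, 567]
  L3: h(491,567)=(491*31+567)%997=833 -> [833]
  root=833
After append 90 (leaves=[41, 56, 39, 19, 21, 90]):
  L0: [41, 56, 39, 19, 21, 90]
  L1: h(41,56)=(41*31+56)%997=330 h(39,19)=(39*31+19)%997=231 h(21,90)=(21*31+90)%997=741 -> [330, 231, 741]
  L2: h(330,231)=(330*31+231)%997=491 h(741,741)=(741*31+741)%997=781 -> [491, 781]
  L3: h(491,781)=(491*31+781)%997=50 -> [50]
  root=50
After append 83 (leaves=[41, 56, 39, 19, 21, 90, 83]):
  L0: [41, 56, 39, 19, 21, 90, 83]
  L1: h(41,56)=(41*31+56)%997=330 h(39,19)=(39*31+19)%997=231 h(21,90)=(21*31+90)%997=741 h(83,83)=(83*31+83)%997=662 -> [330, 231, 741, 662]
  L2: h(330,231)=(330*31+231)%997=491 h(741,662)=(741*31+662)%997=702 -> [491, 702]
  L3: h(491,702)=(491*31+702)%997=968 -> [968]
  root=968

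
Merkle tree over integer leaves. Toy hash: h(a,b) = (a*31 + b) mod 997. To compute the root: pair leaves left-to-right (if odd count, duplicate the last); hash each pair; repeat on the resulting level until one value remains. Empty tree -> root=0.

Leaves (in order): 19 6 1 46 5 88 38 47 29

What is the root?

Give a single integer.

Answer: 646

Derivation:
L0: [19, 6, 1, 46, 5, 88, 38, 47, 29]
L1: h(19,6)=(19*31+6)%997=595 h(1,46)=(1*31+46)%997=77 h(5,88)=(5*31+88)%997=243 h(38,47)=(38*31+47)%997=228 h(29,29)=(29*31+29)%997=928 -> [595, 77, 243, 228, 928]
L2: h(595,77)=(595*31+77)%997=576 h(243,228)=(243*31+228)%997=782 h(928,928)=(928*31+928)%997=783 -> [576, 782, 783]
L3: h(576,782)=(576*31+782)%997=692 h(783,783)=(783*31+783)%997=131 -> [692, 131]
L4: h(692,131)=(692*31+131)%997=646 -> [646]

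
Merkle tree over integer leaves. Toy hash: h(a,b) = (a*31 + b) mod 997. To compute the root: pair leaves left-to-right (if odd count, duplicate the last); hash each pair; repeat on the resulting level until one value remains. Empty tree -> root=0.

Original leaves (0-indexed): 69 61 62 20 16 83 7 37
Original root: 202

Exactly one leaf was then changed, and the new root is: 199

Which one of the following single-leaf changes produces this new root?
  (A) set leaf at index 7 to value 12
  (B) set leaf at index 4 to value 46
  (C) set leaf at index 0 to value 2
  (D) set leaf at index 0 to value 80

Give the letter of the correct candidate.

Original leaves: [69, 61, 62, 20, 16, 83, 7, 37]
Target new root: 199
Try each candidate change and compute the resulting root:
Candidate A: set leaf[7] = 12 -> leaves = [69, 61, 62, 20, 16, 83, 7, 12]
  L0: [69, 61, 62, 20, 16, 83, 7, 12]
  L1: h(69,61)=(69*31+61)%997=206 h(62,20)=(62*31+20)%997=945 h(16,83)=(16*31+83)%997=579 h(7,12)=(7*31+12)%997=229 -> [206, 945, 579, 229]
  L2: h(206,945)=(206*31+945)%997=352 h(579,229)=(579*31+229)%997=232 -> [352, 232]
  L3: h(352,232)=(352*31+232)%997=177 -> [177]
  root = 177 != target 199
Candidate B: set leaf[4] = 46 -> leaves = [69, 61, 62, 20, 46, 83, 7, 37]
  L0: [69, 61, 62, 20, 46, 83, 7, 37]
  L1: h(69,61)=(69*31+61)%997=206 h(62,20)=(62*31+20)%997=945 h(46,83)=(46*31+83)%997=512 h(7,37)=(7*31+37)%997=254 -> [206, 945, 512, 254]
  L2: h(206,945)=(206*31+945)%997=352 h(512,254)=(512*31+254)%997=174 -> [352, 174]
  L3: h(352,174)=(352*31+174)%997=119 -> [119]
  root = 119 != target 199
Candidate C: set leaf[0] = 2 -> leaves = [2, 61, 62, 20, 16, 83, 7, 37]
  L0: [2, 61, 62, 20, 16, 83, 7, 37]
  L1: h(2,61)=(2*31+61)%997=123 h(62,20)=(62*31+20)%997=945 h(16,83)=(16*31+83)%997=579 h(7,37)=(7*31+37)%997=254 -> [123, 945, 579, 254]
  L2: h(123,945)=(123*31+945)%997=770 h(579,254)=(579*31+254)%997=257 -> [770, 257]
  L3: h(770,257)=(770*31+257)%997=199 -> [199]
  root = 199 == target 199  ** MATCH **
Candidate D: set leaf[0] = 80 -> leaves = [80, 61, 62, 20, 16, 83, 7, 37]
  L0: [80, 61, 62, 20, 16, 83, 7, 37]
  L1: h(80,61)=(80*31+61)%997=547 h(62,20)=(62*31+20)%997=945 h(16,83)=(16*31+83)%997=579 h(7,37)=(7*31+37)%997=254 -> [547, 945, 579, 254]
  L2: h(547,945)=(547*31+945)%997=953 h(579,254)=(579*31+254)%997=257 -> [953, 257]
  L3: h(953,257)=(953*31+257)%997=887 -> [887]
  root = 887 != target 199
Candidate C produces the target root.

Answer: C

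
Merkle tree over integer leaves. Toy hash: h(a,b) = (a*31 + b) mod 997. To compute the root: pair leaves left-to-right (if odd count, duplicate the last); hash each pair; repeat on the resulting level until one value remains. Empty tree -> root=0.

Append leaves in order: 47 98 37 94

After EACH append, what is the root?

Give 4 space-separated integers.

After append 47 (leaves=[47]):
  L0: [47]
  root=47
After append 98 (leaves=[47, 98]):
  L0: [47, 98]
  L1: h(47,98)=(47*31+98)%997=558 -> [558]
  root=558
After append 37 (leaves=[47, 98, 37]):
  L0: [47, 98, 37]
  L1: h(47,98)=(47*31+98)%997=558 h(37,37)=(37*31+37)%997=187 -> [558, 187]
  L2: h(558,187)=(558*31+187)%997=536 -> [536]
  root=536
After append 94 (leaves=[47, 98, 37, 94]):
  L0: [47, 98, 37, 94]
  L1: h(47,98)=(47*31+98)%997=558 h(37,94)=(37*31+94)%997=244 -> [558, 244]
  L2: h(558,244)=(558*31+244)%997=593 -> [593]
  root=593

Answer: 47 558 536 593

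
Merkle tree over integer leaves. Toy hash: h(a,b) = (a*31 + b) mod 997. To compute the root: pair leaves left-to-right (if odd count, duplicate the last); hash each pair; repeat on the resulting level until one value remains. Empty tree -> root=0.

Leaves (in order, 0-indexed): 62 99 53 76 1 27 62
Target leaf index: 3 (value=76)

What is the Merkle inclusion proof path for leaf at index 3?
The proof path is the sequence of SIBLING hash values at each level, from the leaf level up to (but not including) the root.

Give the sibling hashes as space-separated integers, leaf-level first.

Answer: 53 27 791

Derivation:
L0 (leaves): [62, 99, 53, 76, 1, 27, 62], target index=3
L1: h(62,99)=(62*31+99)%997=27 [pair 0] h(53,76)=(53*31+76)%997=722 [pair 1] h(1,27)=(1*31+27)%997=58 [pair 2] h(62,62)=(62*31+62)%997=987 [pair 3] -> [27, 722, 58, 987]
  Sibling for proof at L0: 53
L2: h(27,722)=(27*31+722)%997=562 [pair 0] h(58,987)=(58*31+987)%997=791 [pair 1] -> [562, 791]
  Sibling for proof at L1: 27
L3: h(562,791)=(562*31+791)%997=267 [pair 0] -> [267]
  Sibling for proof at L2: 791
Root: 267
Proof path (sibling hashes from leaf to root): [53, 27, 791]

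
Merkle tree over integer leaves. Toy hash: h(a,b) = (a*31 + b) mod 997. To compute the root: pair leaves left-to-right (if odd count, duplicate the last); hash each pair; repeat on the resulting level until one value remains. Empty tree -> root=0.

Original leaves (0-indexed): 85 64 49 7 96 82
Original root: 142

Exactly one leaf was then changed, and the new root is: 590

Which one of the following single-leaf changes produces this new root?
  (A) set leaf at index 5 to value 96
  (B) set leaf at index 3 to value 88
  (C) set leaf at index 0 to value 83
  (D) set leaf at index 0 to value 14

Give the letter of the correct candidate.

Answer: A

Derivation:
Original leaves: [85, 64, 49, 7, 96, 82]
Target new root: 590
Try each candidate change and compute the resulting root:
Candidate A: set leaf[5] = 96 -> leaves = [85, 64, 49, 7, 96, 96]
  L0: [85, 64, 49, 7, 96, 96]
  L1: h(85,64)=(85*31+64)%997=705 h(49,7)=(49*31+7)%997=529 h(96,96)=(96*31+96)%997=81 -> [705, 529, 81]
  L2: h(705,529)=(705*31+529)%997=450 h(81,81)=(81*31+81)%997=598 -> [450, 598]
  L3: h(450,598)=(450*31+598)%997=590 -> [590]
  root = 590 == target 590  ** MATCH **
Candidate B: set leaf[3] = 88 -> leaves = [85, 64, 49, 88, 96, 82]
  L0: [85, 64, 49, 88, 96, 82]
  L1: h(85,64)=(85*31+64)%997=705 h(49,88)=(49*31+88)%997=610 h(96,82)=(96*31+82)%997=67 -> [705, 610, 67]
  L2: h(705,610)=(705*31+610)%997=531 h(67,67)=(67*31+67)%997=150 -> [531, 150]
  L3: h(531,150)=(531*31+150)%997=659 -> [659]
  root = 659 != target 590
Candidate C: set leaf[0] = 83 -> leaves = [83, 64, 49, 7, 96, 82]
  L0: [83, 64, 49, 7, 96, 82]
  L1: h(83,64)=(83*31+64)%997=643 h(49,7)=(49*31+7)%997=529 h(96,82)=(96*31+82)%997=67 -> [643, 529, 67]
  L2: h(643,529)=(643*31+529)%997=522 h(67,67)=(67*31+67)%997=150 -> [522, 150]
  L3: h(522,150)=(522*31+150)%997=380 -> [380]
  root = 380 != target 590
Candidate D: set leaf[0] = 14 -> leaves = [14, 64, 49, 7, 96, 82]
  L0: [14, 64, 49, 7, 96, 82]
  L1: h(14,64)=(14*31+64)%997=498 h(49,7)=(49*31+7)%997=529 h(96,82)=(96*31+82)%997=67 -> [498, 529, 67]
  L2: h(498,529)=(498*31+529)%997=15 h(67,67)=(67*31+67)%997=150 -> [15, 150]
  L3: h(15,150)=(15*31+150)%997=615 -> [615]
  root = 615 != target 590
Candidate A produces the target root.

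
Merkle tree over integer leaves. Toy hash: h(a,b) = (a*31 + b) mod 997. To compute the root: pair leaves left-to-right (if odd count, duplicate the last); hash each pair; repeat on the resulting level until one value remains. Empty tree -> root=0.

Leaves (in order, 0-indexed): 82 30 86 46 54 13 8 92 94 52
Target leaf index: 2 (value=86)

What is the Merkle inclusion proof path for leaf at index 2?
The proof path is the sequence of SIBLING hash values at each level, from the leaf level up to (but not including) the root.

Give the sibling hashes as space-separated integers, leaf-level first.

L0 (leaves): [82, 30, 86, 46, 54, 13, 8, 92, 94, 52], target index=2
L1: h(82,30)=(82*31+30)%997=578 [pair 0] h(86,46)=(86*31+46)%997=718 [pair 1] h(54,13)=(54*31+13)%997=690 [pair 2] h(8,92)=(8*31+92)%997=340 [pair 3] h(94,52)=(94*31+52)%997=972 [pair 4] -> [578, 718, 690, 340, 972]
  Sibling for proof at L0: 46
L2: h(578,718)=(578*31+718)%997=690 [pair 0] h(690,340)=(690*31+340)%997=793 [pair 1] h(972,972)=(972*31+972)%997=197 [pair 2] -> [690, 793, 197]
  Sibling for proof at L1: 578
L3: h(690,793)=(690*31+793)%997=249 [pair 0] h(197,197)=(197*31+197)%997=322 [pair 1] -> [249, 322]
  Sibling for proof at L2: 793
L4: h(249,322)=(249*31+322)%997=65 [pair 0] -> [65]
  Sibling for proof at L3: 322
Root: 65
Proof path (sibling hashes from leaf to root): [46, 578, 793, 322]

Answer: 46 578 793 322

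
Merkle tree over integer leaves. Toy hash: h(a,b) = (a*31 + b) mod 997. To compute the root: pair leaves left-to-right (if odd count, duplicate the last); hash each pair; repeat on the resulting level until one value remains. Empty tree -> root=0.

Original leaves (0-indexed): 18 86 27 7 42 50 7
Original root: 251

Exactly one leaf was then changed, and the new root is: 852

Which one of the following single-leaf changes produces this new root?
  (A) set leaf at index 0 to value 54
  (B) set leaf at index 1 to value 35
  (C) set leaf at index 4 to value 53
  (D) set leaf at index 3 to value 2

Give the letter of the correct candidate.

Original leaves: [18, 86, 27, 7, 42, 50, 7]
Target new root: 852
Try each candidate change and compute the resulting root:
Candidate A: set leaf[0] = 54 -> leaves = [54, 86, 27, 7, 42, 50, 7]
  L0: [54, 86, 27, 7, 42, 50, 7]
  L1: h(54,86)=(54*31+86)%997=763 h(27,7)=(27*31+7)%997=844 h(42,50)=(42*31+50)%997=355 h(7,7)=(7*31+7)%997=224 -> [763, 844, 355, 224]
  L2: h(763,844)=(763*31+844)%997=569 h(355,224)=(355*31+224)%997=262 -> [569, 262]
  L3: h(569,262)=(569*31+262)%997=952 -> [952]
  root = 952 != target 852
Candidate B: set leaf[1] = 35 -> leaves = [18, 35, 27, 7, 42, 50, 7]
  L0: [18, 35, 27, 7, 42, 50, 7]
  L1: h(18,35)=(18*31+35)%997=593 h(27,7)=(27*31+7)%997=844 h(42,50)=(42*31+50)%997=355 h(7,7)=(7*31+7)%997=224 -> [593, 844, 355, 224]
  L2: h(593,844)=(593*31+844)%997=284 h(355,224)=(355*31+224)%997=262 -> [284, 262]
  L3: h(284,262)=(284*31+262)%997=93 -> [93]
  root = 93 != target 852
Candidate C: set leaf[4] = 53 -> leaves = [18, 86, 27, 7, 53, 50, 7]
  L0: [18, 86, 27, 7, 53, 50, 7]
  L1: h(18,86)=(18*31+86)%997=644 h(27,7)=(27*31+7)%997=844 h(53,50)=(53*31+50)%997=696 h(7,7)=(7*31+7)%997=224 -> [644, 844, 696, 224]
  L2: h(644,844)=(644*31+844)%997=868 h(696,224)=(696*31+224)%997=863 -> [868, 863]
  L3: h(868,863)=(868*31+863)%997=852 -> [852]
  root = 852 == target 852  ** MATCH **
Candidate D: set leaf[3] = 2 -> leaves = [18, 86, 27, 2, 42, 50, 7]
  L0: [18, 86, 27, 2, 42, 50, 7]
  L1: h(18,86)=(18*31+86)%997=644 h(27,2)=(27*31+2)%997=839 h(42,50)=(42*31+50)%997=355 h(7,7)=(7*31+7)%997=224 -> [644, 839, 355, 224]
  L2: h(644,839)=(644*31+839)%997=863 h(355,224)=(355*31+224)%997=262 -> [863, 262]
  L3: h(863,262)=(863*31+262)%997=96 -> [96]
  root = 96 != target 852
Candidate C produces the target root.

Answer: C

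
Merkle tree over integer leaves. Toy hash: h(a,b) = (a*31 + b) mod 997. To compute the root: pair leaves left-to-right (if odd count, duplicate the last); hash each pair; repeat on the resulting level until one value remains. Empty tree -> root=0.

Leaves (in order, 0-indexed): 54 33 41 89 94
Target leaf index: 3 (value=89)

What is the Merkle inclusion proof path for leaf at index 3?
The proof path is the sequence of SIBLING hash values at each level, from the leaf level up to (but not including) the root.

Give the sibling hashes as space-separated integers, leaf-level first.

Answer: 41 710 544

Derivation:
L0 (leaves): [54, 33, 41, 89, 94], target index=3
L1: h(54,33)=(54*31+33)%997=710 [pair 0] h(41,89)=(41*31+89)%997=363 [pair 1] h(94,94)=(94*31+94)%997=17 [pair 2] -> [710, 363, 17]
  Sibling for proof at L0: 41
L2: h(710,363)=(710*31+363)%997=439 [pair 0] h(17,17)=(17*31+17)%997=544 [pair 1] -> [439, 544]
  Sibling for proof at L1: 710
L3: h(439,544)=(439*31+544)%997=195 [pair 0] -> [195]
  Sibling for proof at L2: 544
Root: 195
Proof path (sibling hashes from leaf to root): [41, 710, 544]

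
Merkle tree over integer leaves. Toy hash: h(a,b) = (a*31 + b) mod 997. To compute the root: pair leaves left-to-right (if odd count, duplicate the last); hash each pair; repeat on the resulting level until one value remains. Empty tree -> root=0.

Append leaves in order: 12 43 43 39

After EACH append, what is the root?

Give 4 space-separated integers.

After append 12 (leaves=[12]):
  L0: [12]
  root=12
After append 43 (leaves=[12, 43]):
  L0: [12, 43]
  L1: h(12,43)=(12*31+43)%997=415 -> [415]
  root=415
After append 43 (leaves=[12, 43, 43]):
  L0: [12, 43, 43]
  L1: h(12,43)=(12*31+43)%997=415 h(43,43)=(43*31+43)%997=379 -> [415, 379]
  L2: h(415,379)=(415*31+379)%997=283 -> [283]
  root=283
After append 39 (leaves=[12, 43, 43, 39]):
  L0: [12, 43, 43, 39]
  L1: h(12,43)=(12*31+43)%997=415 h(43,39)=(43*31+39)%997=375 -> [415, 375]
  L2: h(415,375)=(415*31+375)%997=279 -> [279]
  root=279

Answer: 12 415 283 279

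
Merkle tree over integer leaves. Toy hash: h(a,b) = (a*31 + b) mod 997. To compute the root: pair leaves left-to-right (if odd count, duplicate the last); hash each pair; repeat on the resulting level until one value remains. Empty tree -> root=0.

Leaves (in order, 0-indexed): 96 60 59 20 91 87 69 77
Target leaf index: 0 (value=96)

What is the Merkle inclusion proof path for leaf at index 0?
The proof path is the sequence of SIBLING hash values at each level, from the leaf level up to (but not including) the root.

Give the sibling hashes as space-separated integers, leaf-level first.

Answer: 60 852 640

Derivation:
L0 (leaves): [96, 60, 59, 20, 91, 87, 69, 77], target index=0
L1: h(96,60)=(96*31+60)%997=45 [pair 0] h(59,20)=(59*31+20)%997=852 [pair 1] h(91,87)=(91*31+87)%997=914 [pair 2] h(69,77)=(69*31+77)%997=222 [pair 3] -> [45, 852, 914, 222]
  Sibling for proof at L0: 60
L2: h(45,852)=(45*31+852)%997=253 [pair 0] h(914,222)=(914*31+222)%997=640 [pair 1] -> [253, 640]
  Sibling for proof at L1: 852
L3: h(253,640)=(253*31+640)%997=507 [pair 0] -> [507]
  Sibling for proof at L2: 640
Root: 507
Proof path (sibling hashes from leaf to root): [60, 852, 640]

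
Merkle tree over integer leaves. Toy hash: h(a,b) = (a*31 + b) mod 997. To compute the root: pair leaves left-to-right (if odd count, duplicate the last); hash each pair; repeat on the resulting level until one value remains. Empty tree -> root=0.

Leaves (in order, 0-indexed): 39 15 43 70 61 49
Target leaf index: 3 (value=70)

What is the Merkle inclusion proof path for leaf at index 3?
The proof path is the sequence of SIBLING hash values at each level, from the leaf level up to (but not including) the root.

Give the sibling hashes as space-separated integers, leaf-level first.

L0 (leaves): [39, 15, 43, 70, 61, 49], target index=3
L1: h(39,15)=(39*31+15)%997=227 [pair 0] h(43,70)=(43*31+70)%997=406 [pair 1] h(61,49)=(61*31+49)%997=943 [pair 2] -> [227, 406, 943]
  Sibling for proof at L0: 43
L2: h(227,406)=(227*31+406)%997=464 [pair 0] h(943,943)=(943*31+943)%997=266 [pair 1] -> [464, 266]
  Sibling for proof at L1: 227
L3: h(464,266)=(464*31+266)%997=692 [pair 0] -> [692]
  Sibling for proof at L2: 266
Root: 692
Proof path (sibling hashes from leaf to root): [43, 227, 266]

Answer: 43 227 266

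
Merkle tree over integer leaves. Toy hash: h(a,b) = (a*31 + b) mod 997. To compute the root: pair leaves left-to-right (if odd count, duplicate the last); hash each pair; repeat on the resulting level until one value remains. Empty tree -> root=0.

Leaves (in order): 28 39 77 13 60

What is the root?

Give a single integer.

Answer: 497

Derivation:
L0: [28, 39, 77, 13, 60]
L1: h(28,39)=(28*31+39)%997=907 h(77,13)=(77*31+13)%997=406 h(60,60)=(60*31+60)%997=923 -> [907, 406, 923]
L2: h(907,406)=(907*31+406)%997=607 h(923,923)=(923*31+923)%997=623 -> [607, 623]
L3: h(607,623)=(607*31+623)%997=497 -> [497]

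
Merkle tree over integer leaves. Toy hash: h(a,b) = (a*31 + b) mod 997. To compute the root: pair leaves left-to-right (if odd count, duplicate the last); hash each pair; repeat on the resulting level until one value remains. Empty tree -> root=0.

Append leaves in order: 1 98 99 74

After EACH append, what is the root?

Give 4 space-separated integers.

Answer: 1 129 188 163

Derivation:
After append 1 (leaves=[1]):
  L0: [1]
  root=1
After append 98 (leaves=[1, 98]):
  L0: [1, 98]
  L1: h(1,98)=(1*31+98)%997=129 -> [129]
  root=129
After append 99 (leaves=[1, 98, 99]):
  L0: [1, 98, 99]
  L1: h(1,98)=(1*31+98)%997=129 h(99,99)=(99*31+99)%997=177 -> [129, 177]
  L2: h(129,177)=(129*31+177)%997=188 -> [188]
  root=188
After append 74 (leaves=[1, 98, 99, 74]):
  L0: [1, 98, 99, 74]
  L1: h(1,98)=(1*31+98)%997=129 h(99,74)=(99*31+74)%997=152 -> [129, 152]
  L2: h(129,152)=(129*31+152)%997=163 -> [163]
  root=163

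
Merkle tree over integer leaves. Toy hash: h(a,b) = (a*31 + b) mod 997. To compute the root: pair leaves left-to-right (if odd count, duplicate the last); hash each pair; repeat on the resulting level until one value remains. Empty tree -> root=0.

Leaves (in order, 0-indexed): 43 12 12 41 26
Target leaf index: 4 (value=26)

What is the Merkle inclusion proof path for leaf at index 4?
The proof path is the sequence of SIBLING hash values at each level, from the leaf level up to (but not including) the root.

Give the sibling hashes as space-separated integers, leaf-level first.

Answer: 26 832 234

Derivation:
L0 (leaves): [43, 12, 12, 41, 26], target index=4
L1: h(43,12)=(43*31+12)%997=348 [pair 0] h(12,41)=(12*31+41)%997=413 [pair 1] h(26,26)=(26*31+26)%997=832 [pair 2] -> [348, 413, 832]
  Sibling for proof at L0: 26
L2: h(348,413)=(348*31+413)%997=234 [pair 0] h(832,832)=(832*31+832)%997=702 [pair 1] -> [234, 702]
  Sibling for proof at L1: 832
L3: h(234,702)=(234*31+702)%997=977 [pair 0] -> [977]
  Sibling for proof at L2: 234
Root: 977
Proof path (sibling hashes from leaf to root): [26, 832, 234]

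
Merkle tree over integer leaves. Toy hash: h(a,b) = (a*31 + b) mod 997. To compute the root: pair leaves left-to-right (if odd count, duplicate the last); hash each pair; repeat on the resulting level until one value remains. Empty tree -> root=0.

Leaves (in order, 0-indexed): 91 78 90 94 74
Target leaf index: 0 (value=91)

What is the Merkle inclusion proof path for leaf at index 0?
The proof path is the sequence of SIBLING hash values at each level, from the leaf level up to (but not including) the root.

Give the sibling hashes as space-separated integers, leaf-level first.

L0 (leaves): [91, 78, 90, 94, 74], target index=0
L1: h(91,78)=(91*31+78)%997=905 [pair 0] h(90,94)=(90*31+94)%997=890 [pair 1] h(74,74)=(74*31+74)%997=374 [pair 2] -> [905, 890, 374]
  Sibling for proof at L0: 78
L2: h(905,890)=(905*31+890)%997=32 [pair 0] h(374,374)=(374*31+374)%997=4 [pair 1] -> [32, 4]
  Sibling for proof at L1: 890
L3: h(32,4)=(32*31+4)%997=996 [pair 0] -> [996]
  Sibling for proof at L2: 4
Root: 996
Proof path (sibling hashes from leaf to root): [78, 890, 4]

Answer: 78 890 4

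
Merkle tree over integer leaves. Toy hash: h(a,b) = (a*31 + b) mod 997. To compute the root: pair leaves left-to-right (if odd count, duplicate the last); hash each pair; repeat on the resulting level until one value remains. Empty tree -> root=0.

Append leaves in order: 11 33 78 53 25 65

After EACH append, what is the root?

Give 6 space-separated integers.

After append 11 (leaves=[11]):
  L0: [11]
  root=11
After append 33 (leaves=[11, 33]):
  L0: [11, 33]
  L1: h(11,33)=(11*31+33)%997=374 -> [374]
  root=374
After append 78 (leaves=[11, 33, 78]):
  L0: [11, 33, 78]
  L1: h(11,33)=(11*31+33)%997=374 h(78,78)=(78*31+78)%997=502 -> [374, 502]
  L2: h(374,502)=(374*31+502)%997=132 -> [132]
  root=132
After append 53 (leaves=[11, 33, 78, 53]):
  L0: [11, 33, 78, 53]
  L1: h(11,33)=(11*31+33)%997=374 h(78,53)=(78*31+53)%997=477 -> [374, 477]
  L2: h(374,477)=(374*31+477)%997=107 -> [107]
  root=107
After append 25 (leaves=[11, 33, 78, 53, 25]):
  L0: [11, 33, 78, 53, 25]
  L1: h(11,33)=(11*31+33)%997=374 h(78,53)=(78*31+53)%997=477 h(25,25)=(25*31+25)%997=800 -> [374, 477, 800]
  L2: h(374,477)=(374*31+477)%997=107 h(800,800)=(800*31+800)%997=675 -> [107, 675]
  L3: h(107,675)=(107*31+675)%997=4 -> [4]
  root=4
After append 65 (leaves=[11, 33, 78, 53, 25, 65]):
  L0: [11, 33, 78, 53, 25, 65]
  L1: h(11,33)=(11*31+33)%997=374 h(78,53)=(78*31+53)%997=477 h(25,65)=(25*31+65)%997=840 -> [374, 477, 840]
  L2: h(374,477)=(374*31+477)%997=107 h(840,840)=(840*31+840)%997=958 -> [107, 958]
  L3: h(107,958)=(107*31+958)%997=287 -> [287]
  root=287

Answer: 11 374 132 107 4 287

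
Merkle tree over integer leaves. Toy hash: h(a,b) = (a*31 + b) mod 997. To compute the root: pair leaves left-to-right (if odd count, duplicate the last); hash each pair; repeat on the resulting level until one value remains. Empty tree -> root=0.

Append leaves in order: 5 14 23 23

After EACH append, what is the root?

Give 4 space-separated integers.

After append 5 (leaves=[5]):
  L0: [5]
  root=5
After append 14 (leaves=[5, 14]):
  L0: [5, 14]
  L1: h(5,14)=(5*31+14)%997=169 -> [169]
  root=169
After append 23 (leaves=[5, 14, 23]):
  L0: [5, 14, 23]
  L1: h(5,14)=(5*31+14)%997=169 h(23,23)=(23*31+23)%997=736 -> [169, 736]
  L2: h(169,736)=(169*31+736)%997=990 -> [990]
  root=990
After append 23 (leaves=[5, 14, 23, 23]):
  L0: [5, 14, 23, 23]
  L1: h(5,14)=(5*31+14)%997=169 h(23,23)=(23*31+23)%997=736 -> [169, 736]
  L2: h(169,736)=(169*31+736)%997=990 -> [990]
  root=990

Answer: 5 169 990 990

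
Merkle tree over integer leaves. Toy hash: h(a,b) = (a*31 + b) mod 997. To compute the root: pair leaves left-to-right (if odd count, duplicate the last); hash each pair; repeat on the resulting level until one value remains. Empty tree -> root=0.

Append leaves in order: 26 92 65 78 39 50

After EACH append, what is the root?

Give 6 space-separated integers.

After append 26 (leaves=[26]):
  L0: [26]
  root=26
After append 92 (leaves=[26, 92]):
  L0: [26, 92]
  L1: h(26,92)=(26*31+92)%997=898 -> [898]
  root=898
After append 65 (leaves=[26, 92, 65]):
  L0: [26, 92, 65]
  L1: h(26,92)=(26*31+92)%997=898 h(65,65)=(65*31+65)%997=86 -> [898, 86]
  L2: h(898,86)=(898*31+86)%997=8 -> [8]
  root=8
After append 78 (leaves=[26, 92, 65, 78]):
  L0: [26, 92, 65, 78]
  L1: h(26,92)=(26*31+92)%997=898 h(65,78)=(65*31+78)%997=99 -> [898, 99]
  L2: h(898,99)=(898*31+99)%997=21 -> [21]
  root=21
After append 39 (leaves=[26, 92, 65, 78, 39]):
  L0: [26, 92, 65, 78, 39]
  L1: h(26,92)=(26*31+92)%997=898 h(65,78)=(65*31+78)%997=99 h(39,39)=(39*31+39)%997=251 -> [898, 99, 251]
  L2: h(898,99)=(898*31+99)%997=21 h(251,251)=(251*31+251)%997=56 -> [21, 56]
  L3: h(21,56)=(21*31+56)%997=707 -> [707]
  root=707
After append 50 (leaves=[26, 92, 65, 78, 39, 50]):
  L0: [26, 92, 65, 78, 39, 50]
  L1: h(26,92)=(26*31+92)%997=898 h(65,78)=(65*31+78)%997=99 h(39,50)=(39*31+50)%997=262 -> [898, 99, 262]
  L2: h(898,99)=(898*31+99)%997=21 h(262,262)=(262*31+262)%997=408 -> [21, 408]
  L3: h(21,408)=(21*31+408)%997=62 -> [62]
  root=62

Answer: 26 898 8 21 707 62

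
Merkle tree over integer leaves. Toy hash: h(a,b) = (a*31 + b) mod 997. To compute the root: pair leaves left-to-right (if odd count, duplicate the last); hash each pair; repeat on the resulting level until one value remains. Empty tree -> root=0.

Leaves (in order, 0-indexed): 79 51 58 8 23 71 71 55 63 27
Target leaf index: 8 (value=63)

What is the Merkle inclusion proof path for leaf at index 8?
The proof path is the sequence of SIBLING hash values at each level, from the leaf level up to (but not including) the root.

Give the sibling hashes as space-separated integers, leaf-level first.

L0 (leaves): [79, 51, 58, 8, 23, 71, 71, 55, 63, 27], target index=8
L1: h(79,51)=(79*31+51)%997=506 [pair 0] h(58,8)=(58*31+8)%997=809 [pair 1] h(23,71)=(23*31+71)%997=784 [pair 2] h(71,55)=(71*31+55)%997=262 [pair 3] h(63,27)=(63*31+27)%997=983 [pair 4] -> [506, 809, 784, 262, 983]
  Sibling for proof at L0: 27
L2: h(506,809)=(506*31+809)%997=543 [pair 0] h(784,262)=(784*31+262)%997=638 [pair 1] h(983,983)=(983*31+983)%997=549 [pair 2] -> [543, 638, 549]
  Sibling for proof at L1: 983
L3: h(543,638)=(543*31+638)%997=522 [pair 0] h(549,549)=(549*31+549)%997=619 [pair 1] -> [522, 619]
  Sibling for proof at L2: 549
L4: h(522,619)=(522*31+619)%997=849 [pair 0] -> [849]
  Sibling for proof at L3: 522
Root: 849
Proof path (sibling hashes from leaf to root): [27, 983, 549, 522]

Answer: 27 983 549 522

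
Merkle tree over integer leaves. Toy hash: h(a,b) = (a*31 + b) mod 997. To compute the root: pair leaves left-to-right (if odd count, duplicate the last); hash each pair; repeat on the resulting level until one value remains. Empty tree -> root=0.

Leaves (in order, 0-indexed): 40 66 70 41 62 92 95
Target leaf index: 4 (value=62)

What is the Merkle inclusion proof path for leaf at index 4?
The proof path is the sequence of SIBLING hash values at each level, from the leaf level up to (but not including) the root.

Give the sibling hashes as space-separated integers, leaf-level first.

Answer: 92 49 823

Derivation:
L0 (leaves): [40, 66, 70, 41, 62, 92, 95], target index=4
L1: h(40,66)=(40*31+66)%997=309 [pair 0] h(70,41)=(70*31+41)%997=217 [pair 1] h(62,92)=(62*31+92)%997=20 [pair 2] h(95,95)=(95*31+95)%997=49 [pair 3] -> [309, 217, 20, 49]
  Sibling for proof at L0: 92
L2: h(309,217)=(309*31+217)%997=823 [pair 0] h(20,49)=(20*31+49)%997=669 [pair 1] -> [823, 669]
  Sibling for proof at L1: 49
L3: h(823,669)=(823*31+669)%997=260 [pair 0] -> [260]
  Sibling for proof at L2: 823
Root: 260
Proof path (sibling hashes from leaf to root): [92, 49, 823]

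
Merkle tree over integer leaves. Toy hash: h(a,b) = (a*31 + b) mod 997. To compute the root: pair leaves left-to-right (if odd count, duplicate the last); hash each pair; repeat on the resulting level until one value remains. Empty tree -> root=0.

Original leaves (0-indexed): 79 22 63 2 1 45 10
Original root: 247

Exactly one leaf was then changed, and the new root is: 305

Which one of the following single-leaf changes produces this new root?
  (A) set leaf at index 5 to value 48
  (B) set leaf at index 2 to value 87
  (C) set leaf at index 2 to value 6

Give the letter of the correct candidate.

Original leaves: [79, 22, 63, 2, 1, 45, 10]
Target new root: 305
Try each candidate change and compute the resulting root:
Candidate A: set leaf[5] = 48 -> leaves = [79, 22, 63, 2, 1, 48, 10]
  L0: [79, 22, 63, 2, 1, 48, 10]
  L1: h(79,22)=(79*31+22)%997=477 h(63,2)=(63*31+2)%997=958 h(1,48)=(1*31+48)%997=79 h(10,10)=(10*31+10)%997=320 -> [477, 958, 79, 320]
  L2: h(477,958)=(477*31+958)%997=790 h(79,320)=(79*31+320)%997=775 -> [790, 775]
  L3: h(790,775)=(790*31+775)%997=340 -> [340]
  root = 340 != target 305
Candidate B: set leaf[2] = 87 -> leaves = [79, 22, 87, 2, 1, 45, 10]
  L0: [79, 22, 87, 2, 1, 45, 10]
  L1: h(79,22)=(79*31+22)%997=477 h(87,2)=(87*31+2)%997=705 h(1,45)=(1*31+45)%997=76 h(10,10)=(10*31+10)%997=320 -> [477, 705, 76, 320]
  L2: h(477,705)=(477*31+705)%997=537 h(76,320)=(76*31+320)%997=682 -> [537, 682]
  L3: h(537,682)=(537*31+682)%997=380 -> [380]
  root = 380 != target 305
Candidate C: set leaf[2] = 6 -> leaves = [79, 22, 6, 2, 1, 45, 10]
  L0: [79, 22, 6, 2, 1, 45, 10]
  L1: h(79,22)=(79*31+22)%997=477 h(6,2)=(6*31+2)%997=188 h(1,45)=(1*31+45)%997=76 h(10,10)=(10*31+10)%997=320 -> [477, 188, 76, 320]
  L2: h(477,188)=(477*31+188)%997=20 h(76,320)=(76*31+320)%997=682 -> [20, 682]
  L3: h(20,682)=(20*31+682)%997=305 -> [305]
  root = 305 == target 305  ** MATCH **
Candidate C produces the target root.

Answer: C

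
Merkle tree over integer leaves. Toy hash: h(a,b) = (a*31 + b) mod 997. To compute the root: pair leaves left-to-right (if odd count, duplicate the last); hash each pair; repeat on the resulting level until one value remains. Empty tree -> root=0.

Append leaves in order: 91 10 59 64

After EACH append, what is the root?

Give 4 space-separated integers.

After append 91 (leaves=[91]):
  L0: [91]
  root=91
After append 10 (leaves=[91, 10]):
  L0: [91, 10]
  L1: h(91,10)=(91*31+10)%997=837 -> [837]
  root=837
After append 59 (leaves=[91, 10, 59]):
  L0: [91, 10, 59]
  L1: h(91,10)=(91*31+10)%997=837 h(59,59)=(59*31+59)%997=891 -> [837, 891]
  L2: h(837,891)=(837*31+891)%997=916 -> [916]
  root=916
After append 64 (leaves=[91, 10, 59, 64]):
  L0: [91, 10, 59, 64]
  L1: h(91,10)=(91*31+10)%997=837 h(59,64)=(59*31+64)%997=896 -> [837, 896]
  L2: h(837,896)=(837*31+896)%997=921 -> [921]
  root=921

Answer: 91 837 916 921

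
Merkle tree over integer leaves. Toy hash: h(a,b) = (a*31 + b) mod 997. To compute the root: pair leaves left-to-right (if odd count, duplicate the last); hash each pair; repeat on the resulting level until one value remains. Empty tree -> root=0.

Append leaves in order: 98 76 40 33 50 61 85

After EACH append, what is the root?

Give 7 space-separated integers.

After append 98 (leaves=[98]):
  L0: [98]
  root=98
After append 76 (leaves=[98, 76]):
  L0: [98, 76]
  L1: h(98,76)=(98*31+76)%997=123 -> [123]
  root=123
After append 40 (leaves=[98, 76, 40]):
  L0: [98, 76, 40]
  L1: h(98,76)=(98*31+76)%997=123 h(40,40)=(40*31+40)%997=283 -> [123, 283]
  L2: h(123,283)=(123*31+283)%997=108 -> [108]
  root=108
After append 33 (leaves=[98, 76, 40, 33]):
  L0: [98, 76, 40, 33]
  L1: h(98,76)=(98*31+76)%997=123 h(40,33)=(40*31+33)%997=276 -> [123, 276]
  L2: h(123,276)=(123*31+276)%997=101 -> [101]
  root=101
After append 50 (leaves=[98, 76, 40, 33, 50]):
  L0: [98, 76, 40, 33, 50]
  L1: h(98,76)=(98*31+76)%997=123 h(40,33)=(40*31+33)%997=276 h(50,50)=(50*31+50)%997=603 -> [123, 276, 603]
  L2: h(123,276)=(123*31+276)%997=101 h(603,603)=(603*31+603)%997=353 -> [101, 353]
  L3: h(101,353)=(101*31+353)%997=493 -> [493]
  root=493
After append 61 (leaves=[98, 76, 40, 33, 50, 61]):
  L0: [98, 76, 40, 33, 50, 61]
  L1: h(98,76)=(98*31+76)%997=123 h(40,33)=(40*31+33)%997=276 h(50,61)=(50*31+61)%997=614 -> [123, 276, 614]
  L2: h(123,276)=(123*31+276)%997=101 h(614,614)=(614*31+614)%997=705 -> [101, 705]
  L3: h(101,705)=(101*31+705)%997=845 -> [845]
  root=845
After append 85 (leaves=[98, 76, 40, 33, 50, 61, 85]):
  L0: [98, 76, 40, 33, 50, 61, 85]
  L1: h(98,76)=(98*31+76)%997=123 h(40,33)=(40*31+33)%997=276 h(50,61)=(50*31+61)%997=614 h(85,85)=(85*31+85)%997=726 -> [123, 276, 614, 726]
  L2: h(123,276)=(123*31+276)%997=101 h(614,726)=(614*31+726)%997=817 -> [101, 817]
  L3: h(101,817)=(101*31+817)%997=957 -> [957]
  root=957

Answer: 98 123 108 101 493 845 957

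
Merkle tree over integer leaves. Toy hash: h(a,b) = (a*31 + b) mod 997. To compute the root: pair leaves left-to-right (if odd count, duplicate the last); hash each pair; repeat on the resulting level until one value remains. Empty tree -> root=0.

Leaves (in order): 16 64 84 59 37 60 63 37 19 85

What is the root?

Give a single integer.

Answer: 547

Derivation:
L0: [16, 64, 84, 59, 37, 60, 63, 37, 19, 85]
L1: h(16,64)=(16*31+64)%997=560 h(84,59)=(84*31+59)%997=669 h(37,60)=(37*31+60)%997=210 h(63,37)=(63*31+37)%997=993 h(19,85)=(19*31+85)%997=674 -> [560, 669, 210, 993, 674]
L2: h(560,669)=(560*31+669)%997=83 h(210,993)=(210*31+993)%997=524 h(674,674)=(674*31+674)%997=631 -> [83, 524, 631]
L3: h(83,524)=(83*31+524)%997=106 h(631,631)=(631*31+631)%997=252 -> [106, 252]
L4: h(106,252)=(106*31+252)%997=547 -> [547]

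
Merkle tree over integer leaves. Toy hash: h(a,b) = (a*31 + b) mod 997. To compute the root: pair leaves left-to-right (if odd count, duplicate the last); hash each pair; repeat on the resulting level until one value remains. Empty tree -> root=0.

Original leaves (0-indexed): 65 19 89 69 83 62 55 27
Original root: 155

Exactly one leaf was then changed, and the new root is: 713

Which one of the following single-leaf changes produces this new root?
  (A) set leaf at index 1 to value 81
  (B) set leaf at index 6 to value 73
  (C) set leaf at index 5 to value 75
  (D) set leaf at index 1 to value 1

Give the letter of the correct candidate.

Original leaves: [65, 19, 89, 69, 83, 62, 55, 27]
Target new root: 713
Try each candidate change and compute the resulting root:
Candidate A: set leaf[1] = 81 -> leaves = [65, 81, 89, 69, 83, 62, 55, 27]
  L0: [65, 81, 89, 69, 83, 62, 55, 27]
  L1: h(65,81)=(65*31+81)%997=102 h(89,69)=(89*31+69)%997=834 h(83,62)=(83*31+62)%997=641 h(55,27)=(55*31+27)%997=735 -> [102, 834, 641, 735]
  L2: h(102,834)=(102*31+834)%997=8 h(641,735)=(641*31+735)%997=666 -> [8, 666]
  L3: h(8,666)=(8*31+666)%997=914 -> [914]
  root = 914 != target 713
Candidate B: set leaf[6] = 73 -> leaves = [65, 19, 89, 69, 83, 62, 73, 27]
  L0: [65, 19, 89, 69, 83, 62, 73, 27]
  L1: h(65,19)=(65*31+19)%997=40 h(89,69)=(89*31+69)%997=834 h(83,62)=(83*31+62)%997=641 h(73,27)=(73*31+27)%997=296 -> [40, 834, 641, 296]
  L2: h(40,834)=(40*31+834)%997=80 h(641,296)=(641*31+296)%997=227 -> [80, 227]
  L3: h(80,227)=(80*31+227)%997=713 -> [713]
  root = 713 == target 713  ** MATCH **
Candidate C: set leaf[5] = 75 -> leaves = [65, 19, 89, 69, 83, 75, 55, 27]
  L0: [65, 19, 89, 69, 83, 75, 55, 27]
  L1: h(65,19)=(65*31+19)%997=40 h(89,69)=(89*31+69)%997=834 h(83,75)=(83*31+75)%997=654 h(55,27)=(55*31+27)%997=735 -> [40, 834, 654, 735]
  L2: h(40,834)=(40*31+834)%997=80 h(654,735)=(654*31+735)%997=72 -> [80, 72]
  L3: h(80,72)=(80*31+72)%997=558 -> [558]
  root = 558 != target 713
Candidate D: set leaf[1] = 1 -> leaves = [65, 1, 89, 69, 83, 62, 55, 27]
  L0: [65, 1, 89, 69, 83, 62, 55, 27]
  L1: h(65,1)=(65*31+1)%997=22 h(89,69)=(89*31+69)%997=834 h(83,62)=(83*31+62)%997=641 h(55,27)=(55*31+27)%997=735 -> [22, 834, 641, 735]
  L2: h(22,834)=(22*31+834)%997=519 h(641,735)=(641*31+735)%997=666 -> [519, 666]
  L3: h(519,666)=(519*31+666)%997=803 -> [803]
  root = 803 != target 713
Candidate B produces the target root.

Answer: B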